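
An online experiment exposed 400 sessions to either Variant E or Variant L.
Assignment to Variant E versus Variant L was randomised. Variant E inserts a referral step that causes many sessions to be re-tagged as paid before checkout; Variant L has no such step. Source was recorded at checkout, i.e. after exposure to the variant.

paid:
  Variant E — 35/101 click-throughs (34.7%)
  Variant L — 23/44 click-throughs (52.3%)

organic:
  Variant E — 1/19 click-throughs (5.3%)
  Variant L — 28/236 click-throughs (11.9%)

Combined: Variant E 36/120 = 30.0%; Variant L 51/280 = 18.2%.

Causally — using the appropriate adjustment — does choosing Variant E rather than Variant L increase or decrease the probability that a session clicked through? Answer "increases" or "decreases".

The stratified and pooled comparisons disagree (Variant L wins within each traffic source; Variant E wins overall), so the answer turns on the causal role of traffic source.
Because the variant influences traffic source, traffic source is a post-treatment mediator, not a confounder. Stratifying on it would bias the estimate; the causal effect is the crude pooled difference.
Pooled: Variant E 30.0% vs Variant L 18.2%; Variant E is higher overall.

increases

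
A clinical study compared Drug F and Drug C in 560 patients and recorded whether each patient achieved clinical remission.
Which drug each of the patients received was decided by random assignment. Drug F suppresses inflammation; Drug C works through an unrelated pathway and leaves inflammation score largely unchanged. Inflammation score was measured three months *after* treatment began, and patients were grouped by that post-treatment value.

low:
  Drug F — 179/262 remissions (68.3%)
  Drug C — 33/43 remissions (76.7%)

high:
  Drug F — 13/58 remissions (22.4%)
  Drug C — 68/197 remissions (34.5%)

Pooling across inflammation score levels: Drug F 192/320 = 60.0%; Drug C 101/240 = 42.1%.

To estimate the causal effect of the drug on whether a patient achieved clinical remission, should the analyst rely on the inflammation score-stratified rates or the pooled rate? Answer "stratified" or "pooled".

The distribution of inflammation score is itself part of what the drug does — it is an intermediate outcome. Holding it fixed would remove that part of the effect; the total effect is the pooled difference.
Pooled: Drug F 60.0% vs Drug C 42.1%; Drug F is higher overall.

pooled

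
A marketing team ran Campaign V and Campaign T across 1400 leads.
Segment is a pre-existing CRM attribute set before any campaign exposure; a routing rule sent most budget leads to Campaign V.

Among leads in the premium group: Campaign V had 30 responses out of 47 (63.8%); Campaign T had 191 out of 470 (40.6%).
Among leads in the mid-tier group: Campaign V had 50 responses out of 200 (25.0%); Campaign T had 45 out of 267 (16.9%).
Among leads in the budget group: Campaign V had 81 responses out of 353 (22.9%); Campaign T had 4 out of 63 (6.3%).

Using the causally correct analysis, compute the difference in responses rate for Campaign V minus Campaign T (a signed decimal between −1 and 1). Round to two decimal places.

+0.16

Campaign V is higher inside every customer segment stratum but Campaign T is higher in aggregate. Whether to stratify depends on how customer segment relates to the campaign.
Here customer segment is a common cause — it drives both which campaign a case falls under and the outcome. The crude comparison mixes populations; the stratum-specific rates are the causally relevant ones.
Adjusting over the population distribution of customer segment: 0.369·(0.638−0.406) + 0.334·(0.250−0.169) + 0.297·(0.229−0.063) = +0.162.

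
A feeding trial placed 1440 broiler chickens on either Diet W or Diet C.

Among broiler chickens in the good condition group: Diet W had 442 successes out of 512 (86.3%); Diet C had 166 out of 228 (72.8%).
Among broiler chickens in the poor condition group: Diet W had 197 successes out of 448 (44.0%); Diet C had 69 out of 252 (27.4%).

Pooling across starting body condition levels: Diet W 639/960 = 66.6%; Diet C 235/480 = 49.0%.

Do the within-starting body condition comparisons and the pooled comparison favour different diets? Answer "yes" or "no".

Within each starting body condition level (good condition 86.3% vs 72.8%; poor condition 44.0% vs 27.4%), Diet W has the higher rate every time. Pooled: 66.6% vs 49.0% — Diet W has the higher rate overall. They agree.

no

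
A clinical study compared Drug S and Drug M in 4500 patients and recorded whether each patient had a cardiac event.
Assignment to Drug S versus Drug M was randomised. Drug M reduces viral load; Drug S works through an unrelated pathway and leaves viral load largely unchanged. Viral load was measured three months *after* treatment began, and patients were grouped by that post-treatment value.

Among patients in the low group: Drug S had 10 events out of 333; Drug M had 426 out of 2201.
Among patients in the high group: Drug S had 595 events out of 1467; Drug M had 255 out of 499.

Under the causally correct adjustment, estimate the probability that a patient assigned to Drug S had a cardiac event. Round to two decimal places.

Drug S is lower inside every viral load stratum but Drug M is lower in aggregate. Whether to stratify depends on how viral load relates to the drug.
Viral load is downstream of the drug. One should not condition on a consequence of treatment, so the overall rates are the right comparison.
So P(outcome | do(Drug S)) is just the pooled rate for Drug S: 605/1800 = 0.336.

0.34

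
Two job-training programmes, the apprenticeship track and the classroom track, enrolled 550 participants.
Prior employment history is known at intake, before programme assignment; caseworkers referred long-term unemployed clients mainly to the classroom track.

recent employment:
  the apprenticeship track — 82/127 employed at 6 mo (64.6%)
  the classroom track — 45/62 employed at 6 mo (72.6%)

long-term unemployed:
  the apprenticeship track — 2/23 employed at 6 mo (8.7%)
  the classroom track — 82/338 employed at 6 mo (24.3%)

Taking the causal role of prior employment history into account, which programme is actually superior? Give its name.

the classroom track

Nothing the programme does changes prior employment history; the imbalance is an allocation artefact. With prior employment history also predicting the outcome, the pooled figure is confounded, and the within-stratum comparison is the causal one.
Within each level — recent employment: 64.6% vs 72.6%; long-term unemployed: 8.7% vs 24.3% — the classroom track is higher every time.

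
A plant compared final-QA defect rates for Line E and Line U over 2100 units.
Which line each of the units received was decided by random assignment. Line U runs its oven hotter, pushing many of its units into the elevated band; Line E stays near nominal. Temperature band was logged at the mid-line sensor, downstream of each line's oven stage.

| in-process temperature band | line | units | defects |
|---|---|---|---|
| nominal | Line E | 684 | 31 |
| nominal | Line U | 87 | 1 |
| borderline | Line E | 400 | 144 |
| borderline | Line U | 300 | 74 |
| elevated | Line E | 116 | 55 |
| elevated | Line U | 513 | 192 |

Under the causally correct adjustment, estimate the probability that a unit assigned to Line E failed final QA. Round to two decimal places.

In-process temperature band is downstream of the line. One should not condition on a consequence of treatment, so the overall rates are the right comparison.
So P(outcome | do(Line E)) is just the pooled rate for Line E: 230/1200 = 0.192.

0.19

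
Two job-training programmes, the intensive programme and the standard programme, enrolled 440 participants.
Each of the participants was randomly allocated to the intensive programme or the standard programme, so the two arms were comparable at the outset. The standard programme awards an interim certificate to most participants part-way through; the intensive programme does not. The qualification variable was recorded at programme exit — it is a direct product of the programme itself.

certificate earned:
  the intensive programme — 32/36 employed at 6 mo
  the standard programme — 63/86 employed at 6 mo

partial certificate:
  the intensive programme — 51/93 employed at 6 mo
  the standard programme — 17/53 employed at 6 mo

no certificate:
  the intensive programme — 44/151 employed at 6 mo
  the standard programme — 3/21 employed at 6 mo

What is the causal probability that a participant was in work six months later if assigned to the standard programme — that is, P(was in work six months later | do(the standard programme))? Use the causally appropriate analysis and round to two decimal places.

0.52

Qualification attained during the programme here is a post-treatment variable shaped by the programme; conditioning on it would introduce bias rather than remove it. The overall comparison is the causal one.
So P(outcome | do(the standard programme)) is just the pooled rate for the standard programme: 83/160 = 0.519.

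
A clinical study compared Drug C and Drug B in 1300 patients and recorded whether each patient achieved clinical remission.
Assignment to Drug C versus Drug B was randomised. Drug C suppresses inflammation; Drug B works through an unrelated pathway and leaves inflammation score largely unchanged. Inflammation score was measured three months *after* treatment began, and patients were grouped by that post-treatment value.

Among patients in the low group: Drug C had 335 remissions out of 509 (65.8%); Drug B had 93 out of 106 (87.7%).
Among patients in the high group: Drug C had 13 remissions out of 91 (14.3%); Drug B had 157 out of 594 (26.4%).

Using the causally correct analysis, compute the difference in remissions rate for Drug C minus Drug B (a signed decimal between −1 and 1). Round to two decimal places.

Stratifying would compare drugs among patients the drugs themselves sorted into inflammation score groups — a form of selection on an intermediate. The unconditioned pooled rates give the total causal effect.
The causal difference is the pooled difference: 0.580 − 0.357 = +0.223.

+0.22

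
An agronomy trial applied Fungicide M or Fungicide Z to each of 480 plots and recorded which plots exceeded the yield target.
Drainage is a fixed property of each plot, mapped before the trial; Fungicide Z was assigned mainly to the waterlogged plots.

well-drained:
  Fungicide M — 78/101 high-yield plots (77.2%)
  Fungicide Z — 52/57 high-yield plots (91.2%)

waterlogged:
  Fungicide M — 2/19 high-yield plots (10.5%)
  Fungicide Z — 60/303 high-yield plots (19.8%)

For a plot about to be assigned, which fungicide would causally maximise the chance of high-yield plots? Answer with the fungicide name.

Fungicide Z

The stratified and pooled comparisons disagree (Fungicide Z wins within each field drainage; Fungicide M wins overall), so the answer turns on the causal role of field drainage.
Field drainage is set before the fungicide has any effect — it is not caused by the fungicide — and it independently drives the outcome. That makes it a confounder, so the causal comparison is within field drainage levels.
Within each level — well-drained: 77.2% vs 91.2%; waterlogged: 10.5% vs 19.8% — Fungicide Z is higher every time.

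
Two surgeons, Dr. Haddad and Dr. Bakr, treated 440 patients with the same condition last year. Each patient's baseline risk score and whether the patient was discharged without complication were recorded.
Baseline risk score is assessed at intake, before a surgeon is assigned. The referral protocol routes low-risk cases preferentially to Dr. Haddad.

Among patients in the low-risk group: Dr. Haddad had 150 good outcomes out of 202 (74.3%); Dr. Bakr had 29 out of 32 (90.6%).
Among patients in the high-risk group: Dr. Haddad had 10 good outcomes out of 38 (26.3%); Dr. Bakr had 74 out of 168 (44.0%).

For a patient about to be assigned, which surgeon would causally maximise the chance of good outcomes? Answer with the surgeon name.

Dr. Bakr

Baseline risk score differs across surgeons for reasons unrelated to any effect of the surgeon itself, and it separately predicts the outcome — a classic confounder. We must compare within baseline risk score levels.
Within each level — low-risk: 74.3% vs 90.6%; high-risk: 26.3% vs 44.0% — Dr. Bakr is higher every time.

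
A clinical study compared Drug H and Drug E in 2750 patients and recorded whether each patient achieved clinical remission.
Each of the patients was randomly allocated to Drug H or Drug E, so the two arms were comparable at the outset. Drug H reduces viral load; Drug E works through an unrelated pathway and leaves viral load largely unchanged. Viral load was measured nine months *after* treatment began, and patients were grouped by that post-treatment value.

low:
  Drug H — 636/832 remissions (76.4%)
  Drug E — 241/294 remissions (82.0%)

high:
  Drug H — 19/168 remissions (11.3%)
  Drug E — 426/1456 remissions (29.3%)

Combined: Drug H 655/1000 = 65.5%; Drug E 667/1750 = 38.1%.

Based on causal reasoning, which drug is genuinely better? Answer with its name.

Drug H

Viral load is recorded after the drug and is itself shifted by it — it sits on the causal path from drug to outcome. Conditioning on a mediator would strip out part of the effect we want; the pooled comparison gives the total causal effect.
Pooled: Drug H 65.5% vs Drug E 38.1%; Drug H is higher overall.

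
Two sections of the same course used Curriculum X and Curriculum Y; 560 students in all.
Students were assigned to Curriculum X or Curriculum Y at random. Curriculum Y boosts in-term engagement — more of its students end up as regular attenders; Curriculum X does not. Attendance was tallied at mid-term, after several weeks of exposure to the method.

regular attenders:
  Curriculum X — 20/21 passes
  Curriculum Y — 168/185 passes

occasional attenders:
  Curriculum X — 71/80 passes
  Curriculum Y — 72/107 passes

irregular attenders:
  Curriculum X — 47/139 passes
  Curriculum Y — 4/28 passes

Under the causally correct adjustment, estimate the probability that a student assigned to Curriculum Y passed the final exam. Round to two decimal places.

The mid-term attendance-specific comparison favours Curriculum X throughout, but the pooled figures favour Curriculum Y. The question is whether to condition on mid-term attendance.
Stratifying would compare teaching methods among students the teaching methods themselves sorted into mid-term attendance groups — a form of selection on an intermediate. The unconditioned pooled rates give the total causal effect.
So P(outcome | do(Curriculum Y)) is just the pooled rate for Curriculum Y: 244/320 = 0.762.

0.76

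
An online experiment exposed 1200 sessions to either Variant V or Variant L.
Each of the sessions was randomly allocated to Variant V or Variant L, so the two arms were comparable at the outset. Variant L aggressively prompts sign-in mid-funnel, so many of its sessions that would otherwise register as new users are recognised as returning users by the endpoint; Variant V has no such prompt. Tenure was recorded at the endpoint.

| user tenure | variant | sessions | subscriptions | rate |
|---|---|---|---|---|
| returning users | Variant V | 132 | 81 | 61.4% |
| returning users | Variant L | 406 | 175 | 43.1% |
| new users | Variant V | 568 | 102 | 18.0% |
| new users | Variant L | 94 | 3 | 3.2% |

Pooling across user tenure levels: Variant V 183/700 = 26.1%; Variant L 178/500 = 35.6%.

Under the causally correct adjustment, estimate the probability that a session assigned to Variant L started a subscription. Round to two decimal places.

Within every user tenure level Variant V has the higher rate, yet pooled Variant L does — Simpson's reversal.
Stratifying would compare variants among sessions the variants themselves sorted into user tenure groups — a form of selection on an intermediate. The unconditioned pooled rates give the total causal effect.
So P(outcome | do(Variant L)) is just the pooled rate for Variant L: 178/500 = 0.356.

0.36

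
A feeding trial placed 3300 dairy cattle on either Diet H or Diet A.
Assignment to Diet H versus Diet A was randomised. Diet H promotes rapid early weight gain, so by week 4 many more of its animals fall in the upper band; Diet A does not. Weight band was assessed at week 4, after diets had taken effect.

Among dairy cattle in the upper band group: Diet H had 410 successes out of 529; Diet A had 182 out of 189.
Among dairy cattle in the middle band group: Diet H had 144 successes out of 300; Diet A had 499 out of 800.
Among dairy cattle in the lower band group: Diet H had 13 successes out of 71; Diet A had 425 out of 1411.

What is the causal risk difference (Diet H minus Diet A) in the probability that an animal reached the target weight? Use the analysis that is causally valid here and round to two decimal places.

+0.17

Diet A is higher inside every week-4 weight band stratum but Diet H is higher in aggregate. Whether to stratify depends on how week-4 weight band relates to the diet.
Week-4 weight band lies on the pathway diet → week-4 weight band → outcome, so adjusting for it blocks the indirect effect. For the total causal effect of diet, use the unadjusted pooled rates.
The causal difference is the pooled difference: 0.630 − 0.461 = +0.169.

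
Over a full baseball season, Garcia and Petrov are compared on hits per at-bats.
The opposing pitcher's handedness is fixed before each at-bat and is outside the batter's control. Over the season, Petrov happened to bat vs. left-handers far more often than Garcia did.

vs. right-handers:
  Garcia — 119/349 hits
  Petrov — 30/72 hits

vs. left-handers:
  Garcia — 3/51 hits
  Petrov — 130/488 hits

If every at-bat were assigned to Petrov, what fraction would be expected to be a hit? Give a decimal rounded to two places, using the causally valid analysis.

Petrov is higher inside every pitcher handedness stratum but Garcia is higher in aggregate. Whether to stratify depends on how pitcher handedness relates to the player.
The imbalance in pitcher handedness arose from how at-bats were allocated, not from anything the player did; and pitcher handedness independently affects the outcome. The pooled gap is confounded — condition on pitcher handedness.
Standardising Petrov to the population pitcher handedness mix: 0.439·30/72 + 0.561·130/488 = 0.332.

0.33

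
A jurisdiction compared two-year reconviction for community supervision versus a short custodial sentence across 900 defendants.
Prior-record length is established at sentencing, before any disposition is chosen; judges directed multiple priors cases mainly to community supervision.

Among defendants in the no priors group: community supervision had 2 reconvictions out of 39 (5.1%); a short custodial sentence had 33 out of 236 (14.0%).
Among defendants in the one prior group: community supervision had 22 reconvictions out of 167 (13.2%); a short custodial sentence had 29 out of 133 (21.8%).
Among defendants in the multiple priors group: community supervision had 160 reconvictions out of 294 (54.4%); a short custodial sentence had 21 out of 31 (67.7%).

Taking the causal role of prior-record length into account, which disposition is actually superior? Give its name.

community supervision

Here prior-record length is a common cause — it drives both which disposition a case falls under and the outcome. The crude comparison mixes populations; the stratum-specific rates are the causally relevant ones.
Within each level — no priors: 5.1% vs 14.0%; one prior: 13.2% vs 21.8%; multiple priors: 54.4% vs 67.7% — community supervision is lower every time.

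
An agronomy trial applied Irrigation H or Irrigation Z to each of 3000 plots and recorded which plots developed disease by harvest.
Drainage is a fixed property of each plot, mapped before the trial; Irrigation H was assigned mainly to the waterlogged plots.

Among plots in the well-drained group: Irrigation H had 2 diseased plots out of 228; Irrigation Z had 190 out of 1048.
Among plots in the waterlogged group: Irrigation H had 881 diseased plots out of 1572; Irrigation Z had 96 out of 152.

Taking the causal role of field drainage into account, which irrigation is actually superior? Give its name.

Irrigation H is lower inside every field drainage stratum but Irrigation Z is lower in aggregate. Whether to stratify depends on how field drainage relates to the irrigation.
The imbalance in field drainage arose from how plots were allocated, not from anything the irrigation did; and field drainage independently affects the outcome. The pooled gap is confounded — condition on field drainage.
Within each level — well-drained: 0.9% vs 18.1%; waterlogged: 56.0% vs 63.2% — Irrigation H is lower every time.

Irrigation H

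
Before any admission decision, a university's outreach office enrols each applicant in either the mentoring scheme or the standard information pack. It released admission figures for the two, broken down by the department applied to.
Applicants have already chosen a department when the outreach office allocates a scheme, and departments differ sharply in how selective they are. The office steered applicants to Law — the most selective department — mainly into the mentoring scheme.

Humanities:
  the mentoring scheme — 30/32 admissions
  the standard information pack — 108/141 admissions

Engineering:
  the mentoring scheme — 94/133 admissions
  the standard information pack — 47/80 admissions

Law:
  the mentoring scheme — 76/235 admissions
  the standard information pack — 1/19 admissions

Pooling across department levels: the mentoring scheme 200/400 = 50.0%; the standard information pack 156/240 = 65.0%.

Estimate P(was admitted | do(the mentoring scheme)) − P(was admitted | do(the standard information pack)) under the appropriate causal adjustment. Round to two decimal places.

Here department is a common cause — it drives both which outreach scheme a case falls under and the outcome. The crude comparison mixes populations; the stratum-specific rates are the causally relevant ones.
Adjusting over the population distribution of department: 0.270·(0.938−0.766) + 0.333·(0.707−0.588) + 0.397·(0.323−0.053) = +0.194.

+0.19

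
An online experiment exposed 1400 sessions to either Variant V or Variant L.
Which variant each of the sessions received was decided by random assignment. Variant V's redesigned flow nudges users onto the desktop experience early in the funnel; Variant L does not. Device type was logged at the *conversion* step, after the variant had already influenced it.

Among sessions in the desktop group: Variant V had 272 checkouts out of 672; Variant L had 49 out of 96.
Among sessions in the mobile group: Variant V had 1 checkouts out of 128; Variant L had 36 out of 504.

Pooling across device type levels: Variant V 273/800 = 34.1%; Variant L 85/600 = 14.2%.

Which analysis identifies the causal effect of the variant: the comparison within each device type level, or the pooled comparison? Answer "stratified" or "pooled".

pooled

Because the variant influences device type, device type is a post-treatment mediator, not a confounder. Stratifying on it would bias the estimate; the causal effect is the crude pooled difference.
Pooled: Variant V 34.1% vs Variant L 14.2%; Variant V is higher overall.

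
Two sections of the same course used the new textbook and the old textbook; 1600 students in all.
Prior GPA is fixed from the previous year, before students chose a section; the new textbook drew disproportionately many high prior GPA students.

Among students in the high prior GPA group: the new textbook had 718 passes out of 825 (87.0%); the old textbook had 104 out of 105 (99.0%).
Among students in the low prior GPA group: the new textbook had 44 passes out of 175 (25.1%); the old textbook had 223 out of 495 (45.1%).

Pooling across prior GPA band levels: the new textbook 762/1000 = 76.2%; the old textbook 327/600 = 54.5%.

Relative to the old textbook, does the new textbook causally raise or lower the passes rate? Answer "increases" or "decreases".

Here prior GPA band is a common cause — it drives both which teaching method a case falls under and the outcome. The crude comparison mixes populations; the stratum-specific rates are the causally relevant ones.
Within each level — high prior GPA: 87.0% vs 99.0%; low prior GPA: 25.1% vs 45.1% — the old textbook is higher every time.

decreases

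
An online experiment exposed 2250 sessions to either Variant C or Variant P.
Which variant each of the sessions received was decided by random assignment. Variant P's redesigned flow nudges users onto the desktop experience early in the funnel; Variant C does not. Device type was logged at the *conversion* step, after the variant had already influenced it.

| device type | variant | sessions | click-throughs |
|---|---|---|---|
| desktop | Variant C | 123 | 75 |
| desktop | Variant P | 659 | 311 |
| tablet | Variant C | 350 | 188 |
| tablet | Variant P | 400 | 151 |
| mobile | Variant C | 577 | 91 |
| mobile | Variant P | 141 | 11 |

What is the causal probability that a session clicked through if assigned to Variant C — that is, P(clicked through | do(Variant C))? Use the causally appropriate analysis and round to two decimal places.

0.34

Device type lies on the pathway variant → device type → outcome, so adjusting for it blocks the indirect effect. For the total causal effect of variant, use the unadjusted pooled rates.
So P(outcome | do(Variant C)) is just the pooled rate for Variant C: 354/1050 = 0.337.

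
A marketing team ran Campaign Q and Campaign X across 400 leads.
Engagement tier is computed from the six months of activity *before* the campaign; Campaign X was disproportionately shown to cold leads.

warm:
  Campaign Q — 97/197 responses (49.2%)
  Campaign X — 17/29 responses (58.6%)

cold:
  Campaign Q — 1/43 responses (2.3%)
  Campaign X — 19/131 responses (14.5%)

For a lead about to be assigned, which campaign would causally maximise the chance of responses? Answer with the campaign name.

Campaign X

The engagement tier-specific comparison favours Campaign X throughout, but the pooled figures favour Campaign Q. The question is whether to condition on engagement tier.
Here engagement tier is a common cause — it drives both which campaign a case falls under and the outcome. The crude comparison mixes populations; the stratum-specific rates are the causally relevant ones.
Within each level — warm: 49.2% vs 58.6%; cold: 2.3% vs 14.5% — Campaign X is higher every time.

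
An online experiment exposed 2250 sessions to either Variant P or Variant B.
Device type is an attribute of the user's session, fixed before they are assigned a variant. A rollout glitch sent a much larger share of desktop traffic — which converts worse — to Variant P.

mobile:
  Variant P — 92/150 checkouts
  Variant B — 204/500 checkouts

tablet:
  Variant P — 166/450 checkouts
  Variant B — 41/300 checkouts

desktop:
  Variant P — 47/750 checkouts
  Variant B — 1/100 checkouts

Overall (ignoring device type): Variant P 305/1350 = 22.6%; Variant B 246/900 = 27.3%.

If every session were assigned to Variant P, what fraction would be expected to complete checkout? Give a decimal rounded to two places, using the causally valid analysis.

0.32

Within every device type level Variant P has the higher rate, yet pooled Variant B does — Simpson's reversal.
Device type is set before the variant has any effect — it is not caused by the variant — and it independently drives the outcome. That makes it a confounder, so the causal comparison is within device type levels.
Standardising Variant P to the population device type mix: 0.289·92/150 + 0.333·166/450 + 0.378·47/750 = 0.324.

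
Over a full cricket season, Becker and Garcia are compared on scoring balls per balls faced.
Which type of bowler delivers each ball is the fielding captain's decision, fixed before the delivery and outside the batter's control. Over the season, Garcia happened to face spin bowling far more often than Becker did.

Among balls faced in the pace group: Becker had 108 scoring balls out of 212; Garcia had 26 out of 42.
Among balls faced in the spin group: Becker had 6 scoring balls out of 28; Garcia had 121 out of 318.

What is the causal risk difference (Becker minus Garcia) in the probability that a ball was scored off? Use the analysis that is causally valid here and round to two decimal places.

-0.14

Bowling type differs across players for reasons unrelated to any effect of the player itself, and it separately predicts the outcome — a classic confounder. We must compare within bowling type levels.
Adjusting over the population distribution of bowling type: 0.423·(0.509−0.619) + 0.577·(0.214−0.381) = -0.142.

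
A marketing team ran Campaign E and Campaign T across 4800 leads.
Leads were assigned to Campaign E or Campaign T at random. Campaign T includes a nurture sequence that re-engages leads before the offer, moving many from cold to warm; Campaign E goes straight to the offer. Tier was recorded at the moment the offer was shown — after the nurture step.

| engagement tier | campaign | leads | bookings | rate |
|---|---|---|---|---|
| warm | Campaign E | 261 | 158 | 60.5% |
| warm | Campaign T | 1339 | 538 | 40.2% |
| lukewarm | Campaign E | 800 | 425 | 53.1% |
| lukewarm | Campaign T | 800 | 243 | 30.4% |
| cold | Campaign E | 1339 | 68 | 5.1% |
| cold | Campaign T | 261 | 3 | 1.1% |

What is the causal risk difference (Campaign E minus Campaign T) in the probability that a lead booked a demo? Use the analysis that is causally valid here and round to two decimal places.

Engagement tier lies on the pathway campaign → engagement tier → outcome, so adjusting for it blocks the indirect effect. For the total causal effect of campaign, use the unadjusted pooled rates.
The causal difference is the pooled difference: 0.271 − 0.327 = -0.055.

-0.06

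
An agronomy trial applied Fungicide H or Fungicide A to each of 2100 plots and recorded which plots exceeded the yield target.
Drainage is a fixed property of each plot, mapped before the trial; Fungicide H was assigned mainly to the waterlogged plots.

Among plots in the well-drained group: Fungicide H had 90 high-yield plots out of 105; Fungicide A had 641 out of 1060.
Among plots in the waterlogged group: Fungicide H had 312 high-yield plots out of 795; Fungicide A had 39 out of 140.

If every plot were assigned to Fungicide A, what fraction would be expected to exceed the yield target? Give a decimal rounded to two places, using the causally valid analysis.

0.46

Field drainage is set before the fungicide has any effect — it is not caused by the fungicide — and it independently drives the outcome. That makes it a confounder, so the causal comparison is within field drainage levels.
Standardising Fungicide A to the population field drainage mix: 0.555·641/1060 + 0.445·39/140 = 0.460.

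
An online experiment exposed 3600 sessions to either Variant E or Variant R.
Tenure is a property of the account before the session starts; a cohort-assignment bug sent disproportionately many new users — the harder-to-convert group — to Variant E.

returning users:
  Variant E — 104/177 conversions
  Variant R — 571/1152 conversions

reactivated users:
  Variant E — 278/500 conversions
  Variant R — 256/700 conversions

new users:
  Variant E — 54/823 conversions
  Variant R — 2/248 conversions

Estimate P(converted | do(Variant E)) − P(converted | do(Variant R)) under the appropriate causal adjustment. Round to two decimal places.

User tenure differs across variants for reasons unrelated to any effect of the variant itself, and it separately predicts the outcome — a classic confounder. We must compare within user tenure levels.
Adjusting over the population distribution of user tenure: 0.369·(0.588−0.496) + 0.333·(0.556−0.366) + 0.297·(0.066−0.008) = +0.114.

+0.11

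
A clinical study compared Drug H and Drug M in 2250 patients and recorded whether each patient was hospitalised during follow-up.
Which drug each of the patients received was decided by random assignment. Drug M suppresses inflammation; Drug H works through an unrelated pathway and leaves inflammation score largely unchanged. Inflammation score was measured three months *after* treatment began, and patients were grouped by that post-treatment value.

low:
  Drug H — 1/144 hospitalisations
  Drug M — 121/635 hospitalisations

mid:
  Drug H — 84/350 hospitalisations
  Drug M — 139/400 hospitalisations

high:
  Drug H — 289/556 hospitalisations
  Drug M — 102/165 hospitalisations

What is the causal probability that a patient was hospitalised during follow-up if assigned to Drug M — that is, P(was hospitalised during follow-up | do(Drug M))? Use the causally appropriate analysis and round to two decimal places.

0.30

Inflammation score is downstream of the drug. One should not condition on a consequence of treatment, so the overall rates are the right comparison.
So P(outcome | do(Drug M)) is just the pooled rate for Drug M: 362/1200 = 0.302.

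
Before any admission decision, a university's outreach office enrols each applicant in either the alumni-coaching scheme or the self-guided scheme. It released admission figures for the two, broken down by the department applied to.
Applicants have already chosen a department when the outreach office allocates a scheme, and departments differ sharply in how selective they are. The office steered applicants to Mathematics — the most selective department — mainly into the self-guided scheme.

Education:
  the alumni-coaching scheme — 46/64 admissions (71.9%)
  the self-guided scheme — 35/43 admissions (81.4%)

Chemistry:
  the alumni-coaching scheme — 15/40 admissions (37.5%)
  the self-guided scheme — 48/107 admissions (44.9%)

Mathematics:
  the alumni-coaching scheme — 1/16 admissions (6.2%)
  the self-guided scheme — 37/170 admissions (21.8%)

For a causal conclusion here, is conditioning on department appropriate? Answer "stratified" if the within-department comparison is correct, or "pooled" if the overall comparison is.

Department satisfies the back-door criterion: it is not a descendant of the outreach scheme, and it blocks the spurious path from outreach scheme to outcome. Adjusting for it (i.e., using the within-department rates) gives the causal effect.
Within each level — Education: 71.9% vs 81.4%; Chemistry: 37.5% vs 44.9%; Mathematics: 6.2% vs 21.8% — the self-guided scheme is higher every time.

stratified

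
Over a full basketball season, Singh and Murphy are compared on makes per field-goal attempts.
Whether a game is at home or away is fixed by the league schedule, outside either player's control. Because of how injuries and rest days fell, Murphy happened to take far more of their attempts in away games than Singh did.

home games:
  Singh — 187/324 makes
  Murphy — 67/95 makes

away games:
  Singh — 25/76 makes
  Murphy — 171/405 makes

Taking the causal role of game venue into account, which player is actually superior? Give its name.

Murphy

Within every game venue level Murphy has the higher rate, yet pooled Singh does — Simpson's reversal.
Game venue differs across players for reasons unrelated to any effect of the player itself, and it separately predicts the outcome — a classic confounder. We must compare within game venue levels.
Within each level — home games: 57.7% vs 70.5%; away games: 32.9% vs 42.2% — Murphy is higher every time.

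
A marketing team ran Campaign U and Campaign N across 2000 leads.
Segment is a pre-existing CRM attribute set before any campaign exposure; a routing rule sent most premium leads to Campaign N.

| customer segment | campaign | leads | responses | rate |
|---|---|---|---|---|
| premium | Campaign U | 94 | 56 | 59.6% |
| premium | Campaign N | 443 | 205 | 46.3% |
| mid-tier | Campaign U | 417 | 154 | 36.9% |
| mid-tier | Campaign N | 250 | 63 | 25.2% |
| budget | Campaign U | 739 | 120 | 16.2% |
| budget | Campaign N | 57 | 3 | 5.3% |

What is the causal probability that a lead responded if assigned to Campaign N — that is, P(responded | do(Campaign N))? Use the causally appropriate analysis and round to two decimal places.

0.23

Campaign U is higher inside every customer segment stratum but Campaign N is higher in aggregate. Whether to stratify depends on how customer segment relates to the campaign.
Nothing the campaign does changes customer segment; the imbalance is an allocation artefact. With customer segment also predicting the outcome, the pooled figure is confounded, and the within-stratum comparison is the causal one.
Standardising Campaign N to the population customer segment mix: 0.269·205/443 + 0.334·63/250 + 0.398·3/57 = 0.229.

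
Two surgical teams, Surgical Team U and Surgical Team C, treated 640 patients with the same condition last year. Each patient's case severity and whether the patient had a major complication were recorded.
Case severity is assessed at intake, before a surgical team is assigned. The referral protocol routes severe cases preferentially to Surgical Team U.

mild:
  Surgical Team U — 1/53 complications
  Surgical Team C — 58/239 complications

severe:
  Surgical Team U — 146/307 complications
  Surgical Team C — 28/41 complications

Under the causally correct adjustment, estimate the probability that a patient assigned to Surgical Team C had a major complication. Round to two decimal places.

0.48

Case severity differs across surgical teams for reasons unrelated to any effect of the surgical team itself, and it separately predicts the outcome — a classic confounder. We must compare within case severity levels.
Standardising Surgical Team C to the population case severity mix: 0.456·58/239 + 0.544·28/41 = 0.482.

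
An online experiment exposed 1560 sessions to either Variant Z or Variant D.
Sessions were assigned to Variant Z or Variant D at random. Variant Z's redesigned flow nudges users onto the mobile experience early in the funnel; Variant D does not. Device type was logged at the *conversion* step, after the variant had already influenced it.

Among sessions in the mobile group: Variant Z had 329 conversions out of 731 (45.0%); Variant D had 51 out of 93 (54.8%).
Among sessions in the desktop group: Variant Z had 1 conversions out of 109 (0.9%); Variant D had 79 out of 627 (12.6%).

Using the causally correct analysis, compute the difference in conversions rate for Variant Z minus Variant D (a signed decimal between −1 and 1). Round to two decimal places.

+0.21

Within every device type level Variant D has the higher rate, yet pooled Variant Z does — Simpson's reversal.
Device type here is a post-treatment variable shaped by the variant; conditioning on it would introduce bias rather than remove it. The overall comparison is the causal one.
The causal difference is the pooled difference: 0.393 − 0.181 = +0.212.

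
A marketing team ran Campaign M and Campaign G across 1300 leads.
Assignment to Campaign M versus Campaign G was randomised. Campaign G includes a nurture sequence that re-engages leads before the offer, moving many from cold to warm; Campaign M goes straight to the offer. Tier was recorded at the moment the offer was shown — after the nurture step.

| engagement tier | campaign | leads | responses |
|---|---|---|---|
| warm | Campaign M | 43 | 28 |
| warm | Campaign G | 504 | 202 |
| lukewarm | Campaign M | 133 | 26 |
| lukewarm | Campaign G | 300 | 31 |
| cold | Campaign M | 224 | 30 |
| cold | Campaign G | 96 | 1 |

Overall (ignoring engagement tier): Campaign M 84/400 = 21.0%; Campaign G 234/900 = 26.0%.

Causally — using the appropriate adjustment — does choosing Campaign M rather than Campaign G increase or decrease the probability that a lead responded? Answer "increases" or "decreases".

The engagement tier-specific comparison favours Campaign M throughout, but the pooled figures favour Campaign G. The question is whether to condition on engagement tier.
Stratifying would compare campaigns among leads the campaigns themselves sorted into engagement tier groups — a form of selection on an intermediate. The unconditioned pooled rates give the total causal effect.
Pooled: Campaign M 21.0% vs Campaign G 26.0%; Campaign G is higher overall.

decreases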